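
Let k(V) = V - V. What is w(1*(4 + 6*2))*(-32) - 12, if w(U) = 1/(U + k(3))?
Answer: -14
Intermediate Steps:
k(V) = 0
w(U) = 1/U (w(U) = 1/(U + 0) = 1/U)
w(1*(4 + 6*2))*(-32) - 12 = -32/(1*(4 + 6*2)) - 12 = -32/(1*(4 + 12)) - 12 = -32/(1*16) - 12 = -32/16 - 12 = (1/16)*(-32) - 12 = -2 - 12 = -14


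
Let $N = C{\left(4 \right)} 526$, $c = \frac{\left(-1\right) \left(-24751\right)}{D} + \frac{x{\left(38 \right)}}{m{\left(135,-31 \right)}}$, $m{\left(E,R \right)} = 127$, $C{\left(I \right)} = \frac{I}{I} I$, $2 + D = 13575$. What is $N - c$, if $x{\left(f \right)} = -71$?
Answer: $\frac{3624634490}{1723771} \approx 2102.7$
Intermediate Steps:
$D = 13573$ ($D = -2 + 13575 = 13573$)
$C{\left(I \right)} = I$ ($C{\left(I \right)} = 1 I = I$)
$c = \frac{2179694}{1723771}$ ($c = \frac{\left(-1\right) \left(-24751\right)}{13573} - \frac{71}{127} = 24751 \cdot \frac{1}{13573} - \frac{71}{127} = \frac{24751}{13573} - \frac{71}{127} = \frac{2179694}{1723771} \approx 1.2645$)
$N = 2104$ ($N = 4 \cdot 526 = 2104$)
$N - c = 2104 - \frac{2179694}{1723771} = \frac{3624634490}{1723771}$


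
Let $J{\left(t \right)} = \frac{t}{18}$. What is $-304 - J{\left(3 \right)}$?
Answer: $- \frac{1825}{6} \approx -304.17$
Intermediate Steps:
$J{\left(t \right)} = \frac{t}{18}$ ($J{\left(t \right)} = t \frac{1}{18} = \frac{t}{18}$)
$-304 - J{\left(3 \right)} = -304 - \frac{1}{18} \cdot 3 = -304 - \frac{1}{6} = - \frac{1825}{6}$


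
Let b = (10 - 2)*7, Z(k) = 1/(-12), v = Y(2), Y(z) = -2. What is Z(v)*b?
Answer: -14/3 ≈ -4.6667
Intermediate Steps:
v = -2
Z(k) = -1/12
b = 56 (b = 8*7 = 56)
Z(v)*b = -1/12*56 = -14/3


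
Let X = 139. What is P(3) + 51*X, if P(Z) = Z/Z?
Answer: 7090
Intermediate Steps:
P(Z) = 1
P(3) + 51*X = 1 + 51*139 = 1 + 7089 = 7090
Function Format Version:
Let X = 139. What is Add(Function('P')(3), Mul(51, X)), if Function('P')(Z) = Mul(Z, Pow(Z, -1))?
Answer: 7090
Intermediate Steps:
Function('P')(Z) = 1
Add(Function('P')(3), Mul(51, X)) = Add(1, Mul(51, 139)) = Add(1, 7089) = 7090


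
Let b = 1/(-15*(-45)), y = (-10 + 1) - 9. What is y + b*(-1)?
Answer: -12151/675 ≈ -18.001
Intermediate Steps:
y = -18 (y = -9 - 9 = -18)
b = 1/675 (b = -1/15*(-1/45) = 1/675 ≈ 0.0014815)
y + b*(-1) = -18 + (1/675)*(-1) = -18 - 1/675 = -12151/675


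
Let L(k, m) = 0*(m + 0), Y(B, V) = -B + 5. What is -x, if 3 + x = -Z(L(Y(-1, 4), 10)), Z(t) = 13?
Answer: 16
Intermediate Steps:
Y(B, V) = 5 - B
L(k, m) = 0 (L(k, m) = 0*m = 0)
x = -16 (x = -3 - 1*13 = -3 - 13 = -16)
-x = -1*(-16) = 16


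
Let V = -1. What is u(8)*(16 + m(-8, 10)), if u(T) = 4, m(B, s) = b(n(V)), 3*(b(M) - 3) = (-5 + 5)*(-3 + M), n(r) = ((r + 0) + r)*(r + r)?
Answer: 76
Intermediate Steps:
n(r) = 4*r² (n(r) = (r + r)*(2*r) = (2*r)*(2*r) = 4*r²)
b(M) = 3 (b(M) = 3 + ((-5 + 5)*(-3 + M))/3 = 3 + (0*(-3 + M))/3 = 3 + (⅓)*0 = 3 + 0 = 3)
m(B, s) = 3
u(8)*(16 + m(-8, 10)) = 4*(16 + 3) = 4*19 = 76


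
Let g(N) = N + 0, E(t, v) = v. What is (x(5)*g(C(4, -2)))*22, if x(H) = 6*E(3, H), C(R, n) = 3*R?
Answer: 7920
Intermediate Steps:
g(N) = N
x(H) = 6*H
(x(5)*g(C(4, -2)))*22 = ((6*5)*(3*4))*22 = (30*12)*22 = 360*22 = 7920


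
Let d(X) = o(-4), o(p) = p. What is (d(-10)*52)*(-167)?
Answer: 34736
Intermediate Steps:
d(X) = -4
(d(-10)*52)*(-167) = -4*52*(-167) = -208*(-167) = 34736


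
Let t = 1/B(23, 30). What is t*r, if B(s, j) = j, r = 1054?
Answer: 527/15 ≈ 35.133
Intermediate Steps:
t = 1/30 ≈ 0.033333
t*r = (1/30)*1054 = 527/15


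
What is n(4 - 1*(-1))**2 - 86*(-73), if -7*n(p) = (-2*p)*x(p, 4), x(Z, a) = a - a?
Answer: 6278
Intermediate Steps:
x(Z, a) = 0
n(p) = 0 (n(p) = -(-2*p)*0/7 = -1/7*0 = 0)
n(4 - 1*(-1))**2 - 86*(-73) = 0**2 - 86*(-73) = 0 + 6278 = 6278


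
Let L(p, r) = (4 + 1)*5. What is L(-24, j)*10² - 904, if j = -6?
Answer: 1596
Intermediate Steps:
L(p, r) = 25 (L(p, r) = 5*5 = 25)
L(-24, j)*10² - 904 = 25*10² - 904 = 25*100 - 904 = 2500 - 904 = 1596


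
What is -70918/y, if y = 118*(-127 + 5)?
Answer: 601/122 ≈ 4.9262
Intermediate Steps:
y = -14396 (y = 118*(-122) = -14396)
-70918/y = -70918/(-14396) = -70918*(-1/14396) = 601/122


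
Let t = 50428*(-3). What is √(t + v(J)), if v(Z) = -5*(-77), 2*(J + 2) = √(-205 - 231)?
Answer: I*√150899 ≈ 388.46*I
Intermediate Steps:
J = -2 + I*√109 (J = -2 + √(-205 - 231)/2 = -2 + √(-436)/2 = -2 + (2*I*√109)/2 = -2 + I*√109 ≈ -2.0 + 10.44*I)
v(Z) = 385
t = -151284
√(t + v(J)) = √(-151284 + 385) = √(-150899) = I*√150899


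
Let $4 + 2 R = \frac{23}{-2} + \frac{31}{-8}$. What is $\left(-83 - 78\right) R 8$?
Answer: $\frac{24955}{2} \approx 12478.0$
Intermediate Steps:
$R = - \frac{155}{16}$ ($R = -2 + \frac{\frac{23}{-2} + \frac{31}{-8}}{2} = -2 + \frac{23 \left(- \frac{1}{2}\right) + 31 \left(- \frac{1}{8}\right)}{2} = -2 + \frac{- \frac{23}{2} - \frac{31}{8}}{2} = -2 + \frac{1}{2} \left(- \frac{123}{8}\right) = -2 - \frac{123}{16} = - \frac{155}{16} \approx -9.6875$)
$\left(-83 - 78\right) R 8 = \left(-83 - 78\right) \left(\left(- \frac{155}{16}\right) 8\right) = \left(-161\right) \left(- \frac{155}{2}\right) = \frac{24955}{2}$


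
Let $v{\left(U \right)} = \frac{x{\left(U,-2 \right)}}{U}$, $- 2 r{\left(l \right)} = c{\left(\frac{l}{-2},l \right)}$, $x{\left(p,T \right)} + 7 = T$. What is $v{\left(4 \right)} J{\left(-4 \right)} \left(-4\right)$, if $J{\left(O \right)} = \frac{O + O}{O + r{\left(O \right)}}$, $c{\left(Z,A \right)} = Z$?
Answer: $\frac{72}{5} \approx 14.4$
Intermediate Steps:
$x{\left(p,T \right)} = -7 + T$
$r{\left(l \right)} = \frac{l}{4}$ ($r{\left(l \right)} = - \frac{l \frac{1}{-2}}{2} = - \frac{l \left(- \frac{1}{2}\right)}{2} = - \frac{\left(- \frac{1}{2}\right) l}{2} = \frac{l}{4}$)
$J{\left(O \right)} = \frac{8}{5}$ ($J{\left(O \right)} = \frac{O + O}{O + \frac{O}{4}} = \frac{2 O}{\frac{5}{4} O} = 2 O \frac{4}{5 O} = \frac{8}{5}$)
$v{\left(U \right)} = - \frac{9}{U}$ ($v{\left(U \right)} = \frac{-7 - 2}{U} = - \frac{9}{U}$)
$v{\left(4 \right)} J{\left(-4 \right)} \left(-4\right) = - \frac{9}{4} \cdot \frac{8}{5} \left(-4\right) = \left(-9\right) \frac{1}{4} \cdot \frac{8}{5} \left(-4\right) = \left(- \frac{9}{4}\right) \frac{8}{5} \left(-4\right) = \left(- \frac{18}{5}\right) \left(-4\right) = \frac{72}{5}$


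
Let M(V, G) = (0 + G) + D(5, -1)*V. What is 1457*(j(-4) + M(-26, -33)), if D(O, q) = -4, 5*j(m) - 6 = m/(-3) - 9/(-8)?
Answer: 12709411/120 ≈ 1.0591e+5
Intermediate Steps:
j(m) = 57/40 - m/15 (j(m) = 6/5 + (m/(-3) - 9/(-8))/5 = 6/5 + (m*(-⅓) - 9*(-⅛))/5 = 6/5 + (-m/3 + 9/8)/5 = 6/5 + (9/8 - m/3)/5 = 6/5 + (9/40 - m/15) = 57/40 - m/15)
M(V, G) = G - 4*V (M(V, G) = (0 + G) - 4*V = G - 4*V)
1457*(j(-4) + M(-26, -33)) = 1457*((57/40 - 1/15*(-4)) + (-33 - 4*(-26))) = 1457*((57/40 + 4/15) + (-33 + 104)) = 1457*(203/120 + 71) = 1457*(8723/120) = 12709411/120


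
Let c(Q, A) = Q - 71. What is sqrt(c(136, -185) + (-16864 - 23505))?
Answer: 4*I*sqrt(2519) ≈ 200.76*I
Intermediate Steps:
c(Q, A) = -71 + Q
sqrt(c(136, -185) + (-16864 - 23505)) = sqrt((-71 + 136) + (-16864 - 23505)) = sqrt(65 - 40369) = sqrt(-40304) = 4*I*sqrt(2519)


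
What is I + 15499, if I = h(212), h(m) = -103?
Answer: 15396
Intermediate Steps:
I = -103
I + 15499 = -103 + 15499 = 15396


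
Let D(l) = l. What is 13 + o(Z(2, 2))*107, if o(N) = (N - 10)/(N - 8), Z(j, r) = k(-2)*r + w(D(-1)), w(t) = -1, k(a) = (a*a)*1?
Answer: 334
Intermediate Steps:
k(a) = a² (k(a) = a²*1 = a²)
Z(j, r) = -1 + 4*r (Z(j, r) = (-2)²*r - 1 = 4*r - 1 = -1 + 4*r)
o(N) = (-10 + N)/(-8 + N)
13 + o(Z(2, 2))*107 = 13 + ((-10 + (-1 + 4*2))/(-8 + (-1 + 4*2)))*107 = 13 + ((-10 + (-1 + 8))/(-8 + (-1 + 8)))*107 = 13 + ((-10 + 7)/(-8 + 7))*107 = 13 + (-3/(-1))*107 = 13 - 1*(-3)*107 = 13 + 3*107 = 13 + 321 = 334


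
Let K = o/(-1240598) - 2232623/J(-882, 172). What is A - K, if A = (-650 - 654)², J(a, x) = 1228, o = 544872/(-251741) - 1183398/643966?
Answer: 105100704907938908172874197/61742803236757434316 ≈ 1.7022e+6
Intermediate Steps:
o = -324394419135/81056322403 (o = 544872*(-1/251741) - 1183398*1/643966 = -544872/251741 - 591699/321983 = -324394419135/81056322403 ≈ -4.0021)
A = 1700416 (A = (-1304)² = 1700416)
K = -112254399304778742998741/61742803236757434316 (K = -324394419135/81056322403/(-1240598) - 2232623/1228 = -324394419135/81056322403*(-1/1240598) - 2232623*1/1228 = 324394419135/100558311460516994 - 2232623/1228 = -112254399304778742998741/61742803236757434316 ≈ -1818.1)
A - K = 1700416 - 1*(-112254399304778742998741/61742803236757434316) = 1700416 + 112254399304778742998741/61742803236757434316 = 105100704907938908172874197/61742803236757434316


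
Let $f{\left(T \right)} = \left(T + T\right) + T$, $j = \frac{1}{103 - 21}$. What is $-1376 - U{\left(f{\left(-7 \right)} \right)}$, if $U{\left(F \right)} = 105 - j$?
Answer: $- \frac{121441}{82} \approx -1481.0$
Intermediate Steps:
$j = \frac{1}{82} \approx 0.012195$
$f{\left(T \right)} = 3 T$ ($f{\left(T \right)} = 2 T + T = 3 T$)
$U{\left(F \right)} = \frac{8609}{82}$ ($U{\left(F \right)} = 105 - \frac{1}{82} = \frac{8609}{82}$)
$-1376 - U{\left(f{\left(-7 \right)} \right)} = -1376 - \frac{8609}{82} = - \frac{121441}{82}$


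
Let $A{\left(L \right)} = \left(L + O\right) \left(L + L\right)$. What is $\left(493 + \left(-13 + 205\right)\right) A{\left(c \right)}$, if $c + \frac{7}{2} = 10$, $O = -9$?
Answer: $- \frac{44525}{2} \approx -22263.0$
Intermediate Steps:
$c = \frac{13}{2}$ ($c = - \frac{7}{2} + 10 = \frac{13}{2} \approx 6.5$)
$A{\left(L \right)} = 2 L \left(-9 + L\right)$ ($A{\left(L \right)} = \left(L - 9\right) \left(L + L\right) = \left(-9 + L\right) 2 L = 2 L \left(-9 + L\right)$)
$\left(493 + \left(-13 + 205\right)\right) A{\left(c \right)} = \left(493 + \left(-13 + 205\right)\right) 2 \cdot \frac{13}{2} \left(-9 + \frac{13}{2}\right) = \left(493 + 192\right) 2 \cdot \frac{13}{2} \left(- \frac{5}{2}\right) = 685 \left(- \frac{65}{2}\right) = - \frac{44525}{2}$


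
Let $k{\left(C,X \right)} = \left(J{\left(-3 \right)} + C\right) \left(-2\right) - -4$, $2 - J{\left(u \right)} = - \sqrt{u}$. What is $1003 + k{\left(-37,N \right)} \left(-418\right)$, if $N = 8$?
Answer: $-29929 + 836 i \sqrt{3} \approx -29929.0 + 1448.0 i$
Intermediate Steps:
$J{\left(u \right)} = 2 + \sqrt{u}$ ($J{\left(u \right)} = 2 - - \sqrt{u} = 2 + \sqrt{u}$)
$k{\left(C,X \right)} = - 2 C - 2 i \sqrt{3}$ ($k{\left(C,X \right)} = \left(\left(2 + \sqrt{-3}\right) + C\right) \left(-2\right) - -4 = \left(\left(2 + i \sqrt{3}\right) + C\right) \left(-2\right) + 4 = \left(2 + C + i \sqrt{3}\right) \left(-2\right) + 4 = \left(-4 - 2 C - 2 i \sqrt{3}\right) + 4 = - 2 C - 2 i \sqrt{3}$)
$1003 + k{\left(-37,N \right)} \left(-418\right) = 1003 + \left(\left(-2\right) \left(-37\right) - 2 i \sqrt{3}\right) \left(-418\right) = 1003 + \left(74 - 2 i \sqrt{3}\right) \left(-418\right) = 1003 - \left(30932 - 836 i \sqrt{3}\right) = -29929 + 836 i \sqrt{3}$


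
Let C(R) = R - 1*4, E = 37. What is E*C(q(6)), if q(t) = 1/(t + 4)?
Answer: -1443/10 ≈ -144.30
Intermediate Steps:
q(t) = 1/(4 + t)
C(R) = -4 + R (C(R) = R - 4 = -4 + R)
E*C(q(6)) = 37*(-4 + 1/(4 + 6)) = 37*(-4 + 1/10) = 37*(-39/10) = -1443/10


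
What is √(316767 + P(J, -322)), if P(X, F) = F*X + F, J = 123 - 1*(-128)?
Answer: √235623 ≈ 485.41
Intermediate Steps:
J = 251 (J = 123 + 128 = 251)
P(X, F) = F + F*X
√(316767 + P(J, -322)) = √(316767 - 322*(1 + 251)) = √(316767 - 322*252) = √(316767 - 81144) = √235623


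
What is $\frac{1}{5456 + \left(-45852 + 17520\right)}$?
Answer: $- \frac{1}{22876} \approx -4.3714 \cdot 10^{-5}$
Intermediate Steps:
$\frac{1}{5456 + \left(-45852 + 17520\right)} = \frac{1}{5456 - 28332} = \frac{1}{-22876} = - \frac{1}{22876}$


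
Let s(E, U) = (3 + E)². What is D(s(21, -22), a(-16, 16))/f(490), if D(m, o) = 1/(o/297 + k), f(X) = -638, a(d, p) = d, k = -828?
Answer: 27/14264056 ≈ 1.8929e-6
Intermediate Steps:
D(m, o) = 1/(-828 + o/297) (D(m, o) = 1/(o/297 - 828) = 1/(-828 + o/297))
D(s(21, -22), a(-16, 16))/f(490) = (297/(-245916 - 16))/(-638) = (297/(-245932))*(-1/638) = (297*(-1/245932))*(-1/638) = -297/245932*(-1/638) = 27/14264056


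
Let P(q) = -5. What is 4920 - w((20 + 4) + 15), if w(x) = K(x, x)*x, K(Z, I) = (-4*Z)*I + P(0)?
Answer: 242391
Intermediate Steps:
K(Z, I) = -5 - 4*I*Z (K(Z, I) = (-4*Z)*I - 5 = -4*I*Z - 5 = -5 - 4*I*Z)
w(x) = x*(-5 - 4*x**2) (w(x) = (-5 - 4*x*x)*x = (-5 - 4*x**2)*x = x*(-5 - 4*x**2))
4920 - w((20 + 4) + 15) = 4920 - (-1)*((20 + 4) + 15)*(5 + 4*((20 + 4) + 15)**2) = 4920 - (-1)*(24 + 15)*(5 + 4*(24 + 15)**2) = 4920 - (-1)*39*(5 + 4*39**2) = 4920 - (-1)*39*(5 + 4*1521) = 4920 - (-1)*39*(5 + 6084) = 4920 - (-1)*39*6089 = 4920 - 1*(-237471) = 4920 + 237471 = 242391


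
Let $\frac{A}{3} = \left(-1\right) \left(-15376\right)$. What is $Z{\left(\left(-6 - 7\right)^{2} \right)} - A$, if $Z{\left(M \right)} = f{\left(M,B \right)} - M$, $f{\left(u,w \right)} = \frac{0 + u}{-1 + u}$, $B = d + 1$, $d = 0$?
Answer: $- \frac{7777727}{168} \approx -46296.0$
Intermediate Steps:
$B = 1$ ($B = 0 + 1 = 1$)
$A = 46128$ ($A = 3 \left(\left(-1\right) \left(-15376\right)\right) = 3 \cdot 15376 = 46128$)
$f{\left(u,w \right)} = \frac{u}{-1 + u}$
$Z{\left(M \right)} = - M + \frac{M}{-1 + M}$ ($Z{\left(M \right)} = \frac{M}{-1 + M} - M = - M + \frac{M}{-1 + M}$)
$Z{\left(\left(-6 - 7\right)^{2} \right)} - A = \frac{\left(-6 - 7\right)^{2} \left(2 - \left(-6 - 7\right)^{2}\right)}{-1 + \left(-6 - 7\right)^{2}} - 46128 = \frac{\left(-13\right)^{2} \left(2 - \left(-13\right)^{2}\right)}{-1 + \left(-13\right)^{2}} - 46128 = \frac{169 \left(2 - 169\right)}{-1 + 169} - 46128 = \frac{169 \left(2 - 169\right)}{168} - 46128 = 169 \cdot \frac{1}{168} \left(-167\right) - 46128 = - \frac{28223}{168} - 46128 = - \frac{7777727}{168}$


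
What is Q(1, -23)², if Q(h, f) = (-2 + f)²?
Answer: 390625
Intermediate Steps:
Q(1, -23)² = ((-2 - 23)²)² = ((-25)²)² = 625² = 390625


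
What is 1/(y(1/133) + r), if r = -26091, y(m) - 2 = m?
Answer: -133/3469836 ≈ -3.8330e-5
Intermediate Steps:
y(m) = 2 + m
1/(y(1/133) + r) = 1/((2 + 1/133) - 26091) = 1/(267/133 - 26091) = 1/(-3469836/133) = -133/3469836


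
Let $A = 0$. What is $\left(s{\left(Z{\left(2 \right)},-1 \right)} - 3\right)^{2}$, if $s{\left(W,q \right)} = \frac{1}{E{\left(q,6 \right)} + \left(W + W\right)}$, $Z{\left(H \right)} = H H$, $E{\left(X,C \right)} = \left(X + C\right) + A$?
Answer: $\frac{1444}{169} \approx 8.5444$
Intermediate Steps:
$E{\left(X,C \right)} = C + X$ ($E{\left(X,C \right)} = \left(X + C\right) + 0 = \left(C + X\right) + 0 = C + X$)
$Z{\left(H \right)} = H^{2}$
$s{\left(W,q \right)} = \frac{1}{6 + q + 2 W}$ ($s{\left(W,q \right)} = \frac{1}{\left(6 + q\right) + \left(W + W\right)} = \frac{1}{\left(6 + q\right) + 2 W} = \frac{1}{6 + q + 2 W}$)
$\left(s{\left(Z{\left(2 \right)},-1 \right)} - 3\right)^{2} = \left(\frac{1}{6 - 1 + 2 \cdot 2^{2}} - 3\right)^{2} = \left(\frac{1}{6 - 1 + 2 \cdot 4} - 3\right)^{2} = \left(\frac{1}{6 - 1 + 8} - 3\right)^{2} = \left(\frac{1}{13} - 3\right)^{2} = \left(- \frac{38}{13}\right)^{2} = \frac{1444}{169}$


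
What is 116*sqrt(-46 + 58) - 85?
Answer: -85 + 232*sqrt(3) ≈ 316.84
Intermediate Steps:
116*sqrt(-46 + 58) - 85 = 116*sqrt(12) - 85 = 116*(2*sqrt(3)) - 85 = 232*sqrt(3) - 85 = -85 + 232*sqrt(3)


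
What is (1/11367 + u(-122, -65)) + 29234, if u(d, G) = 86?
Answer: 333280441/11367 ≈ 29320.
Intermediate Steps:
(1/11367 + u(-122, -65)) + 29234 = (1/11367 + 86) + 29234 = 977563/11367 + 29234 = 333280441/11367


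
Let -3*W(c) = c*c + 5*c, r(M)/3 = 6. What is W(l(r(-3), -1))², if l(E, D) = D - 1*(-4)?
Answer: 64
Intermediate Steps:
r(M) = 18 (r(M) = 3*6 = 18)
l(E, D) = 4 + D (l(E, D) = D + 4 = 4 + D)
W(c) = -5*c/3 - c²/3 (W(c) = -(c*c + 5*c)/3 = -(c² + 5*c)/3 = -5*c/3 - c²/3)
W(l(r(-3), -1))² = (-(4 - 1)*(5 + (4 - 1))/3)² = (-⅓*3*(5 + 3))² = (-⅓*3*8)² = (-8)² = 64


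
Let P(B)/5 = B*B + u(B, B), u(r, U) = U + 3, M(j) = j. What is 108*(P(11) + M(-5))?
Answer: 72360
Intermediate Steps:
u(r, U) = 3 + U
P(B) = 15 + 5*B + 5*B**2 (P(B) = 5*(B*B + (3 + B)) = 5*(B**2 + (3 + B)) = 5*(3 + B + B**2) = 15 + 5*B + 5*B**2)
108*(P(11) + M(-5)) = 108*((15 + 5*11 + 5*11**2) - 5) = 108*((15 + 55 + 5*121) - 5) = 108*((15 + 55 + 605) - 5) = 108*(675 - 5) = 108*670 = 72360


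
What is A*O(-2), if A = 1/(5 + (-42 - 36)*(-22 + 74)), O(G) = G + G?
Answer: 4/4051 ≈ 0.00098741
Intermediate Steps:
O(G) = 2*G
A = -1/4051 (A = 1/(5 - 78*52) = 1/(5 - 4056) = 1/(-4051) = -1/4051 ≈ -0.00024685)
A*O(-2) = -2*(-2)/4051 = -1/4051*(-4) = 4/4051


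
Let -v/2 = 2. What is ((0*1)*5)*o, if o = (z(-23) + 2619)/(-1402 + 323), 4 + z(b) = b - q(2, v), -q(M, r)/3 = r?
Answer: 0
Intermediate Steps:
v = -4 (v = -2*2 = -4)
q(M, r) = -3*r
z(b) = -16 + b (z(b) = -4 + (b - (-3)*(-4)) = -4 + (b - 1*12) = -4 + (b - 12) = -4 + (-12 + b) = -16 + b)
o = -2580/1079 (o = ((-16 - 23) + 2619)/(-1402 + 323) = (-39 + 2619)/(-1079) = 2580*(-1/1079) = -2580/1079 ≈ -2.3911)
((0*1)*5)*o = ((0*1)*5)*(-2580/1079) = (0*5)*(-2580/1079) = 0*(-2580/1079) = 0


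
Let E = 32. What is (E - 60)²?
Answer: 784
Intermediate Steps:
(E - 60)² = (32 - 60)² = (-28)² = 784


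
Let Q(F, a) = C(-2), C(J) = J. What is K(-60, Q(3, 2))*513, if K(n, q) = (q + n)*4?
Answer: -127224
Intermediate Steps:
Q(F, a) = -2
K(n, q) = 4*n + 4*q (K(n, q) = (n + q)*4 = 4*n + 4*q)
K(-60, Q(3, 2))*513 = (4*(-60) + 4*(-2))*513 = (-240 - 8)*513 = -248*513 = -127224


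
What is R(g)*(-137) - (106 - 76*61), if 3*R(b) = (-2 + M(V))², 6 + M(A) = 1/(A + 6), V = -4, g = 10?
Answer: 7845/4 ≈ 1961.3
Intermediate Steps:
M(A) = -6 + 1/(6 + A) (M(A) = -6 + 1/(A + 6) = -6 + 1/(6 + A))
R(b) = 75/4 (R(b) = (-2 + (-35 - 6*(-4))/(6 - 4))²/3 = (-2 + (-35 + 24)/2)²/3 = (-2 + (½)*(-11))²/3 = (-2 - 11/2)²/3 = (-15/2)²/3 = (⅓)*(225/4) = 75/4)
R(g)*(-137) - (106 - 76*61) = (75/4)*(-137) - (106 - 76*61) = -10275/4 - (106 - 4636) = -10275/4 - 1*(-4530) = -10275/4 + 4530 = 7845/4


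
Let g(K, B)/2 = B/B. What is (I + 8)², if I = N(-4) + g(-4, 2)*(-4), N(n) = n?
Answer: 16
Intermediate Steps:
g(K, B) = 2 (g(K, B) = 2*(B/B) = 2*1 = 2)
I = -12 (I = -4 + 2*(-4) = -4 - 8 = -12)
(I + 8)² = (-12 + 8)² = (-4)² = 16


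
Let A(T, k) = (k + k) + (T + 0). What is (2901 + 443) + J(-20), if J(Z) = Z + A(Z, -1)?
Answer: 3302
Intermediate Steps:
A(T, k) = T + 2*k (A(T, k) = 2*k + T = T + 2*k)
J(Z) = -2 + 2*Z (J(Z) = Z + (Z + 2*(-1)) = Z + (Z - 2) = Z + (-2 + Z) = -2 + 2*Z)
(2901 + 443) + J(-20) = (2901 + 443) + (-2 + 2*(-20)) = 3344 + (-2 - 40) = 3344 - 42 = 3302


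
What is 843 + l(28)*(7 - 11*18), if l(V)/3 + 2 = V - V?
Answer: 1989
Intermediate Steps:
l(V) = -6 (l(V) = -6 + 3*(V - V) = -6 + 3*0 = -6 + 0 = -6)
843 + l(28)*(7 - 11*18) = 843 - 6*(7 - 11*18) = 843 - 6*(7 - 198) = 843 - 6*(-191) = 843 + 1146 = 1989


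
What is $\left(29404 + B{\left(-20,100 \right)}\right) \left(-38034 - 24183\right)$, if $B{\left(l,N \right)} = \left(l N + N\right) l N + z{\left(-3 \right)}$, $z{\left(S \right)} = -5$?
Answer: $-238253717583$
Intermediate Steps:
$B{\left(l,N \right)} = -5 + N l \left(N + N l\right)$ ($B{\left(l,N \right)} = \left(l N + N\right) l N - 5 = \left(N l + N\right) l N - 5 = \left(N + N l\right) l N - 5 = l \left(N + N l\right) N - 5 = N l \left(N + N l\right) - 5 = -5 + N l \left(N + N l\right)$)
$\left(29404 + B{\left(-20,100 \right)}\right) \left(-38034 - 24183\right) = \left(29404 - \left(5 + 200000 - 100^{2} \left(-20\right)^{2}\right)\right) \left(-38034 - 24183\right) = \left(29404 - -3799995\right) \left(-62217\right) = \left(29404 + 3799995\right) \left(-62217\right) = 3829399 \left(-62217\right) = -238253717583$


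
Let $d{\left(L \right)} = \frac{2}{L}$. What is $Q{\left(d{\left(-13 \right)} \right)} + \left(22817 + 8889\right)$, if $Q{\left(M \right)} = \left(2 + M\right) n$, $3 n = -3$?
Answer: $\frac{412154}{13} \approx 31704.0$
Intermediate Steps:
$n = -1$ ($n = \frac{1}{3} \left(-3\right) = -1$)
$Q{\left(M \right)} = -2 - M$ ($Q{\left(M \right)} = \left(2 + M\right) \left(-1\right) = -2 - M$)
$Q{\left(d{\left(-13 \right)} \right)} + \left(22817 + 8889\right) = \left(-2 - \frac{2}{-13}\right) + \left(22817 + 8889\right) = \left(-2 - 2 \left(- \frac{1}{13}\right)\right) + 31706 = \left(-2 - - \frac{2}{13}\right) + 31706 = \left(-2 + \frac{2}{13}\right) + 31706 = - \frac{24}{13} + 31706 = \frac{412154}{13}$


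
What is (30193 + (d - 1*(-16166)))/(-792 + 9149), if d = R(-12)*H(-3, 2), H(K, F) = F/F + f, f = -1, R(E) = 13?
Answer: 46359/8357 ≈ 5.5473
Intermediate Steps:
H(K, F) = 0 (H(K, F) = F/F - 1 = 1 - 1 = 0)
d = 0 (d = 13*0 = 0)
(30193 + (d - 1*(-16166)))/(-792 + 9149) = (30193 + (0 - 1*(-16166)))/(-792 + 9149) = (30193 + (0 + 16166))/8357 = (30193 + 16166)*(1/8357) = 46359*(1/8357) = 46359/8357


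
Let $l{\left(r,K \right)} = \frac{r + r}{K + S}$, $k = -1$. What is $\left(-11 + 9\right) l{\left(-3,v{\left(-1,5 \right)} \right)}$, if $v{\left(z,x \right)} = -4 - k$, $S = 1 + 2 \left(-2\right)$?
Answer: $-2$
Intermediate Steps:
$S = -3$ ($S = 1 - 4 = -3$)
$v{\left(z,x \right)} = -3$ ($v{\left(z,x \right)} = -4 - -1 = -4 + 1 = -3$)
$l{\left(r,K \right)} = \frac{2 r}{-3 + K}$ ($l{\left(r,K \right)} = \frac{r + r}{K - 3} = \frac{2 r}{-3 + K}$)
$\left(-11 + 9\right) l{\left(-3,v{\left(-1,5 \right)} \right)} = \left(-11 + 9\right) 2 \left(-3\right) \frac{1}{-3 - 3} = - 2 \cdot 2 \left(-3\right) \frac{1}{-6} = - 2 \cdot 2 \left(-3\right) \left(- \frac{1}{6}\right) = \left(-2\right) 1 = -2$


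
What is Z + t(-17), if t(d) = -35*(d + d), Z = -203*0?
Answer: 1190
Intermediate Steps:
Z = 0
t(d) = -70*d
Z + t(-17) = 0 - 70*(-17) = 0 + 1190 = 1190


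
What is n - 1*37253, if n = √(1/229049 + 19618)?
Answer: -37253 + √1029227852487867/229049 ≈ -37113.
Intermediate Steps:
n = √1029227852487867/229049 (n = √(1/229049 + 19618) = √(4493483283/229049) = √1029227852487867/229049 ≈ 140.06)
n - 1*37253 = √1029227852487867/229049 - 1*37253 = √1029227852487867/229049 - 37253 = -37253 + √1029227852487867/229049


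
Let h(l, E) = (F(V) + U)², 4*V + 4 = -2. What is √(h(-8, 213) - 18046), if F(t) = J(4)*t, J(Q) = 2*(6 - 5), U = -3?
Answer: I*√18010 ≈ 134.2*I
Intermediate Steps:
V = -3/2 (V = -1 + (¼)*(-2) = -1 - ½ = -3/2 ≈ -1.5000)
J(Q) = 2 (J(Q) = 2*1 = 2)
F(t) = 2*t
h(l, E) = 36 (h(l, E) = (2*(-3/2) - 3)² = (-3 - 3)² = (-6)² = 36)
√(h(-8, 213) - 18046) = √(36 - 18046) = √(-18010) = I*√18010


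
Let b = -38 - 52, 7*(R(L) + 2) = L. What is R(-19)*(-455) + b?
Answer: 2055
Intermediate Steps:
R(L) = -2 + L/7
b = -90
R(-19)*(-455) + b = (-2 + (⅐)*(-19))*(-455) - 90 = (-2 - 19/7)*(-455) - 90 = -33/7*(-455) - 90 = 2145 - 90 = 2055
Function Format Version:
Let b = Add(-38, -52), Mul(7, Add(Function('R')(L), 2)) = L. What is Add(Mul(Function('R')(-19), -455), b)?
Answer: 2055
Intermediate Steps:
Function('R')(L) = Add(-2, Mul(Rational(1, 7), L))
b = -90
Add(Mul(Function('R')(-19), -455), b) = Add(Mul(Add(-2, Mul(Rational(1, 7), -19)), -455), -90) = Add(Mul(Add(-2, Rational(-19, 7)), -455), -90) = Add(Mul(Rational(-33, 7), -455), -90) = Add(2145, -90) = 2055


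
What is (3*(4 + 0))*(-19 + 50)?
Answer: 372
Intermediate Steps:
(3*(4 + 0))*(-19 + 50) = (3*4)*31 = 12*31 = 372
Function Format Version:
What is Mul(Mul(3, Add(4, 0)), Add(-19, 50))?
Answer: 372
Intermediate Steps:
Mul(Mul(3, Add(4, 0)), Add(-19, 50)) = Mul(Mul(3, 4), 31) = Mul(12, 31) = 372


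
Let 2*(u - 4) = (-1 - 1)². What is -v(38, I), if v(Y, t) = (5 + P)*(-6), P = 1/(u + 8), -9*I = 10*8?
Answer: 213/7 ≈ 30.429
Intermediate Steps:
u = 6 (u = 4 + (-1 - 1)²/2 = 4 + (½)*(-2)² = 4 + (½)*4 = 4 + 2 = 6)
I = -80/9 (I = -10*8/9 = -⅑*80 = -80/9 ≈ -8.8889)
P = 1/14 (P = 1/(6 + 8) = 1/14 ≈ 0.071429)
v(Y, t) = -213/7 (v(Y, t) = (5 + 1/14)*(-6) = (71/14)*(-6) = -213/7)
-v(38, I) = -1*(-213/7) = 213/7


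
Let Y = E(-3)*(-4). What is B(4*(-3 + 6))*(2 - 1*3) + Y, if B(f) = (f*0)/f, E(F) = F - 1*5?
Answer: 32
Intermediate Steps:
E(F) = -5 + F (E(F) = F - 5 = -5 + F)
B(f) = 0 (B(f) = 0/f = 0)
Y = 32 (Y = (-5 - 3)*(-4) = -8*(-4) = 32)
B(4*(-3 + 6))*(2 - 1*3) + Y = 0*(2 - 1*3) + 32 = 0*(2 - 3) + 32 = 0*(-1) + 32 = 0 + 32 = 32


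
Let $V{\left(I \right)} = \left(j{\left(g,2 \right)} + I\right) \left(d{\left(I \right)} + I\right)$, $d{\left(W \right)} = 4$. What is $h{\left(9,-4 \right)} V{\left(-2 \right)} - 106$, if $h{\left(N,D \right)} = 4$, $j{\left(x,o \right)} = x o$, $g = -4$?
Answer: $-186$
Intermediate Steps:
$j{\left(x,o \right)} = o x$
$V{\left(I \right)} = \left(-8 + I\right) \left(4 + I\right)$ ($V{\left(I \right)} = \left(2 \left(-4\right) + I\right) \left(4 + I\right) = \left(-8 + I\right) \left(4 + I\right)$)
$h{\left(9,-4 \right)} V{\left(-2 \right)} - 106 = 4 \left(-32 + \left(-2\right)^{2} - -8\right) - 106 = 4 \left(-32 + 4 + 8\right) - 106 = 4 \left(-20\right) - 106 = -80 - 106 = -186$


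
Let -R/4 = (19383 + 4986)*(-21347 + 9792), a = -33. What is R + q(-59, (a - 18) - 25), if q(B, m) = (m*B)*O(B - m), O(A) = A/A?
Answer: 1126339664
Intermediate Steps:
O(A) = 1
R = 1126335180 (R = -4*(19383 + 4986)*(-21347 + 9792) = -97476*(-11555) = -4*(-281583795) = 1126335180)
q(B, m) = B*m (q(B, m) = (m*B)*1 = (B*m)*1 = B*m)
R + q(-59, (a - 18) - 25) = 1126335180 - 59*((-33 - 18) - 25) = 1126335180 - 59*(-51 - 25) = 1126335180 - 59*(-76) = 1126335180 + 4484 = 1126339664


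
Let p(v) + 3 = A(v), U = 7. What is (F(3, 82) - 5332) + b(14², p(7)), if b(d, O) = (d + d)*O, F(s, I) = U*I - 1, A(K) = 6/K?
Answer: -5599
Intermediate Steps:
F(s, I) = -1 + 7*I (F(s, I) = 7*I - 1 = -1 + 7*I)
p(v) = -3 + 6/v
b(d, O) = 2*O*d (b(d, O) = (2*d)*O = 2*O*d)
(F(3, 82) - 5332) + b(14², p(7)) = ((-1 + 7*82) - 5332) + 2*(-3 + 6/7)*14² = ((-1 + 574) - 5332) + 2*(-3 + 6*(⅐))*196 = (573 - 5332) + 2*(-3 + 6/7)*196 = -4759 + 2*(-15/7)*196 = -4759 - 840 = -5599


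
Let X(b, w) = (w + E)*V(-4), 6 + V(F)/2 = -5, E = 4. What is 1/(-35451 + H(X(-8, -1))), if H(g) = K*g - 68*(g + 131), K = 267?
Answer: -1/57493 ≈ -1.7393e-5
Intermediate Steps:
V(F) = -22 (V(F) = -12 + 2*(-5) = -12 - 10 = -22)
X(b, w) = -88 - 22*w (X(b, w) = (w + 4)*(-22) = (4 + w)*(-22) = -88 - 22*w)
H(g) = -8908 + 199*g (H(g) = 267*g - 68*(g + 131) = 267*g - 68*(131 + g) = 267*g + (-8908 - 68*g) = -8908 + 199*g)
1/(-35451 + H(X(-8, -1))) = 1/(-35451 + (-8908 + 199*(-88 - 22*(-1)))) = 1/(-35451 + (-8908 + 199*(-88 + 22))) = 1/(-35451 + (-8908 + 199*(-66))) = 1/(-35451 + (-8908 - 13134)) = 1/(-35451 - 22042) = 1/(-57493) = -1/57493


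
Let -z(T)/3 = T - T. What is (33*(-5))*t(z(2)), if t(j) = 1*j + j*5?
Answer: 0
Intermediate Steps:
z(T) = 0 (z(T) = -3*(T - T) = -3*0 = 0)
t(j) = 6*j (t(j) = j + 5*j = 6*j)
(33*(-5))*t(z(2)) = (33*(-5))*(6*0) = -165*0 = 0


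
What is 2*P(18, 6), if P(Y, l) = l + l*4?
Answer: 60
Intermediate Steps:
P(Y, l) = 5*l (P(Y, l) = l + 4*l = 5*l)
2*P(18, 6) = 2*(5*6) = 2*30 = 60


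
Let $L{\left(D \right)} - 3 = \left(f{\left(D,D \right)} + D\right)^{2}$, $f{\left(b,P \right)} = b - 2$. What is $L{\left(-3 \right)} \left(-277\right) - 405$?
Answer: $-18964$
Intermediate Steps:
$f{\left(b,P \right)} = -2 + b$ ($f{\left(b,P \right)} = b - 2 = -2 + b$)
$L{\left(D \right)} = 3 + \left(-2 + 2 D\right)^{2}$ ($L{\left(D \right)} = 3 + \left(\left(-2 + D\right) + D\right)^{2} = 3 + \left(-2 + 2 D\right)^{2}$)
$L{\left(-3 \right)} \left(-277\right) - 405 = \left(3 + 4 \left(-1 - 3\right)^{2}\right) \left(-277\right) - 405 = \left(3 + 4 \left(-4\right)^{2}\right) \left(-277\right) - 405 = \left(3 + 4 \cdot 16\right) \left(-277\right) - 405 = \left(3 + 64\right) \left(-277\right) - 405 = 67 \left(-277\right) - 405 = -18559 - 405 = -18964$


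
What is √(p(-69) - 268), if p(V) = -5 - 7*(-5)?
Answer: I*√238 ≈ 15.427*I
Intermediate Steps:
p(V) = 30 (p(V) = -5 + 35 = 30)
√(p(-69) - 268) = √(30 - 268) = √(-238) = I*√238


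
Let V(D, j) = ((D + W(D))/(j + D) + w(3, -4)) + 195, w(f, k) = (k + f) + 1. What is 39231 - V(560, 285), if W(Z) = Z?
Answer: 6596860/169 ≈ 39035.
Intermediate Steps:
w(f, k) = 1 + f + k (w(f, k) = (f + k) + 1 = 1 + f + k)
V(D, j) = 195 + 2*D/(D + j) (V(D, j) = ((D + D)/(j + D) + (1 + 3 - 4)) + 195 = ((2*D)/(D + j) + 0) + 195 = (2*D/(D + j) + 0) + 195 = 2*D/(D + j) + 195 = 195 + 2*D/(D + j))
39231 - V(560, 285) = 39231 - (195*285 + 197*560)/(560 + 285) = 39231 - (55575 + 110320)/845 = 39231 - 165895/845 = 39231 - 1*33179/169 = 39231 - 33179/169 = 6596860/169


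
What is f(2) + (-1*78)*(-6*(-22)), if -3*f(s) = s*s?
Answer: -30892/3 ≈ -10297.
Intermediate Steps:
f(s) = -s**2/3 (f(s) = -s*s/3 = -s**2/3)
f(2) + (-1*78)*(-6*(-22)) = -1/3*2**2 + (-1*78)*(-6*(-22)) = -1/3*4 - 78*132 = -4/3 - 10296 = -30892/3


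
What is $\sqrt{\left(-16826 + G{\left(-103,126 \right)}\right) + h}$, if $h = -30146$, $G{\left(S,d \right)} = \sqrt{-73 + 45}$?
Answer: $\sqrt{-46972 + 2 i \sqrt{7}} \approx 0.012 + 216.73 i$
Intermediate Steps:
$G{\left(S,d \right)} = 2 i \sqrt{7}$ ($G{\left(S,d \right)} = \sqrt{-28} = 2 i \sqrt{7}$)
$\sqrt{\left(-16826 + G{\left(-103,126 \right)}\right) + h} = \sqrt{\left(-16826 + 2 i \sqrt{7}\right) - 30146} = \sqrt{-46972 + 2 i \sqrt{7}}$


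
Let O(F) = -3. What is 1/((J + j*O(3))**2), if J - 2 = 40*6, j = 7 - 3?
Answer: 1/52900 ≈ 1.8904e-5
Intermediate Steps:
j = 4
J = 242 (J = 2 + 40*6 = 2 + 240 = 242)
1/((J + j*O(3))**2) = 1/((242 + 4*(-3))**2) = 1/((242 - 12)**2) = 1/(230**2) = 1/52900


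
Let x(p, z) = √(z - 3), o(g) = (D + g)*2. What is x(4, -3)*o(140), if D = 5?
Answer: 290*I*√6 ≈ 710.35*I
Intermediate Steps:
o(g) = 10 + 2*g (o(g) = (5 + g)*2 = 10 + 2*g)
x(p, z) = √(-3 + z)
x(4, -3)*o(140) = √(-3 - 3)*(10 + 2*140) = √(-6)*(10 + 280) = (I*√6)*290 = 290*I*√6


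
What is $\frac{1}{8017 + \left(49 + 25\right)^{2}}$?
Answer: $\frac{1}{13493} \approx 7.4113 \cdot 10^{-5}$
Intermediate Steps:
$\frac{1}{8017 + \left(49 + 25\right)^{2}} = \frac{1}{8017 + 74^{2}} = \frac{1}{8017 + 5476} = \frac{1}{13493}$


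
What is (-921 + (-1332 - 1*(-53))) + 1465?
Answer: -735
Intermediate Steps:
(-921 + (-1332 - 1*(-53))) + 1465 = (-921 + (-1332 + 53)) + 1465 = (-921 - 1279) + 1465 = -2200 + 1465 = -735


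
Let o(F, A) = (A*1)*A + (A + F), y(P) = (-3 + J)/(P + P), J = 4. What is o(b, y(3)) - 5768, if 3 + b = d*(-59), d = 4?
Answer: -216245/36 ≈ -6006.8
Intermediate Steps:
y(P) = 1/(2*P) (y(P) = (-3 + 4)/(P + P) = 1/(2*P))
b = -239 (b = -3 + 4*(-59) = -3 - 236 = -239)
o(F, A) = A + F + A² (o(F, A) = A*A + (A + F) = A² + (A + F) = A + F + A²)
o(b, y(3)) - 5768 = ((½)/3 - 239 + ((½)/3)²) - 5768 = ((½)*(⅓) - 239 + ((½)*(⅓))²) - 5768 = (⅙ - 239 + (⅙)²) - 5768 = (⅙ - 239 + 1/36) - 5768 = -8597/36 - 5768 = -216245/36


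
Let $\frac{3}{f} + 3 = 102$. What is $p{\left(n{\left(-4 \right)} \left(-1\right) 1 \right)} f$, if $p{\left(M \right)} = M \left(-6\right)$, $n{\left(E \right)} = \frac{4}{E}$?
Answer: $- \frac{2}{11} \approx -0.18182$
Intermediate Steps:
$p{\left(M \right)} = - 6 M$
$f = \frac{1}{33}$ ($f = \frac{3}{-3 + 102} = \frac{3}{99} = 3 \cdot \frac{1}{99} = \frac{1}{33} \approx 0.030303$)
$p{\left(n{\left(-4 \right)} \left(-1\right) 1 \right)} f = - 6 \frac{4}{-4} \left(-1\right) 1 \cdot \frac{1}{33} = - 6 \cdot 4 \left(- \frac{1}{4}\right) \left(-1\right) 1 \cdot \frac{1}{33} = - 6 \left(-1\right) \left(-1\right) 1 \cdot \frac{1}{33} = - 6 \cdot 1 \cdot 1 \cdot \frac{1}{33} = \left(-6\right) 1 \cdot \frac{1}{33} = \left(-6\right) \frac{1}{33} = - \frac{2}{11}$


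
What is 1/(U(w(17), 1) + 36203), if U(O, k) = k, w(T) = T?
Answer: 1/36204 ≈ 2.7621e-5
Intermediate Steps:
1/(U(w(17), 1) + 36203) = 1/(1 + 36203) = 1/36204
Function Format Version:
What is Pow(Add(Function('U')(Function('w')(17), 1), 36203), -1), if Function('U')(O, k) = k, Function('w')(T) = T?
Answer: Rational(1, 36204) ≈ 2.7621e-5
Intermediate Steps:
Pow(Add(Function('U')(Function('w')(17), 1), 36203), -1) = Pow(Add(1, 36203), -1) = Pow(36204, -1) = Rational(1, 36204)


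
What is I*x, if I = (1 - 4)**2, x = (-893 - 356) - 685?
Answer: -17406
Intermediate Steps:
x = -1934 (x = -1249 - 685 = -1934)
I = 9 (I = (-3)**2 = 9)
I*x = 9*(-1934) = -17406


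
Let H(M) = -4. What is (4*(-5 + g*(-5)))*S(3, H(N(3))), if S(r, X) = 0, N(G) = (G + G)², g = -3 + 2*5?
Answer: 0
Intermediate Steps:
g = 7 (g = -3 + 10 = 7)
N(G) = 4*G² (N(G) = (2*G)² = 4*G²)
(4*(-5 + g*(-5)))*S(3, H(N(3))) = (4*(-5 + 7*(-5)))*0 = (4*(-5 - 35))*0 = (4*(-40))*0 = -160*0 = 0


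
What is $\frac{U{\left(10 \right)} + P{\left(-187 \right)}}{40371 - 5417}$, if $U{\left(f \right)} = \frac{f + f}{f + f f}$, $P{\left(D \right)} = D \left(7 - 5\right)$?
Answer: $- \frac{2056}{192247} \approx -0.010695$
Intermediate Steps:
$P{\left(D \right)} = 2 D$ ($P{\left(D \right)} = D 2 = 2 D$)
$U{\left(f \right)} = \frac{2 f}{f + f^{2}}$
$\frac{U{\left(10 \right)} + P{\left(-187 \right)}}{40371 - 5417} = \frac{\frac{2}{1 + 10} + 2 \left(-187\right)}{40371 - 5417} = \frac{\frac{2}{11} - 374}{34954} = \left(2 \cdot \frac{1}{11} - 374\right) \frac{1}{34954} = \left(\frac{2}{11} - 374\right) \frac{1}{34954} = \left(- \frac{4112}{11}\right) \frac{1}{34954} = - \frac{2056}{192247}$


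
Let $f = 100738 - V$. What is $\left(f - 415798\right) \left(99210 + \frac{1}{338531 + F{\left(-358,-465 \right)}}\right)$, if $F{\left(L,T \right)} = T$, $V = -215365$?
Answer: $- \frac{3343723230102395}{338066} \approx -9.8907 \cdot 10^{9}$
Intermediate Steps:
$f = 316103$ ($f = 100738 - -215365 = 100738 + 215365 = 316103$)
$\left(f - 415798\right) \left(99210 + \frac{1}{338531 + F{\left(-358,-465 \right)}}\right) = \left(316103 - 415798\right) \left(99210 + \frac{1}{338531 - 465}\right) = - 99695 \left(99210 + \frac{1}{338066}\right) = \left(-99695\right) \frac{33539527861}{338066} = - \frac{3343723230102395}{338066}$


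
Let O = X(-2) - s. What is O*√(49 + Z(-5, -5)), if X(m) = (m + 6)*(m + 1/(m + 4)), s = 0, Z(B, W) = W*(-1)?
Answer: -18*√6 ≈ -44.091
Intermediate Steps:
Z(B, W) = -W
X(m) = (6 + m)*(m + 1/(4 + m))
O = -6 (O = (6 + (-2)³ + 10*(-2)² + 25*(-2))/(4 - 2) - 1*0 = (6 - 8 + 10*4 - 50)/2 + 0 = (6 - 8 + 40 - 50)/2 + 0 = (½)*(-12) + 0 = -6 + 0 = -6)
O*√(49 + Z(-5, -5)) = -6*√(49 - 1*(-5)) = -6*√(49 + 5) = -18*√6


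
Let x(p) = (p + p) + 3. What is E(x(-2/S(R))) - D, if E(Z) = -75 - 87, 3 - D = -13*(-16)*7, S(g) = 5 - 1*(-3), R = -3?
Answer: 1291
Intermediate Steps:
S(g) = 8 (S(g) = 5 + 3 = 8)
D = -1453 (D = 3 - (-13*(-16))*7 = 3 - 208*7 = 3 - 1*1456 = 3 - 1456 = -1453)
x(p) = 3 + 2*p (x(p) = 2*p + 3 = 3 + 2*p)
E(Z) = -162
E(x(-2/S(R))) - D = -162 - 1*(-1453) = -162 + 1453 = 1291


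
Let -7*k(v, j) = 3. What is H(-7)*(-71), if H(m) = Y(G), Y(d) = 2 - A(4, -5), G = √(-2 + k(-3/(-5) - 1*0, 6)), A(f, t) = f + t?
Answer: -213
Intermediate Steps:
k(v, j) = -3/7 (k(v, j) = -⅐*3 = -3/7)
G = I*√119/7 (G = √(-2 - 3/7) = √(-17/7) = I*√119/7 ≈ 1.5584*I)
Y(d) = 3 (Y(d) = 2 - (4 - 5) = 2 - 1*(-1) = 2 + 1 = 3)
H(m) = 3
H(-7)*(-71) = 3*(-71) = -213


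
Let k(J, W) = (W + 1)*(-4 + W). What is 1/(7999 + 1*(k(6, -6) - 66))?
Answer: 1/7983 ≈ 0.00012527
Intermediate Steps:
k(J, W) = (1 + W)*(-4 + W)
1/(7999 + 1*(k(6, -6) - 66)) = 1/(7999 + 1*((-4 + (-6)**2 - 3*(-6)) - 66)) = 1/(7999 + 1*((-4 + 36 + 18) - 66)) = 1/(7999 + 1*(50 - 66)) = 1/(7999 + 1*(-16)) = 1/(7999 - 16) = 1/7983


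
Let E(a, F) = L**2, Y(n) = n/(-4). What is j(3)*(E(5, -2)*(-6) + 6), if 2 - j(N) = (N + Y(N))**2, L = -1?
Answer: 0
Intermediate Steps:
Y(n) = -n/4 (Y(n) = n*(-1/4) = -n/4)
j(N) = 2 - 9*N**2/16 (j(N) = 2 - (N - N/4)**2 = 2 - (3*N/4)**2 = 2 - 9*N**2/16)
E(a, F) = 1 (E(a, F) = (-1)**2 = 1)
j(3)*(E(5, -2)*(-6) + 6) = (2 - 9/16*3**2)*(1*(-6) + 6) = (2 - 9/16*9)*(-6 + 6) = (2 - 81/16)*0 = -49/16*0 = 0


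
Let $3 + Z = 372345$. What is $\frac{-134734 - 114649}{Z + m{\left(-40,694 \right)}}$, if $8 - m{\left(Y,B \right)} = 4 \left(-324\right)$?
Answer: $- \frac{249383}{373646} \approx -0.66743$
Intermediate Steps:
$Z = 372342$ ($Z = -3 + 372345 = 372342$)
$m{\left(Y,B \right)} = 1304$ ($m{\left(Y,B \right)} = 8 - 4 \left(-324\right) = 8 - -1296 = 8 + 1296 = 1304$)
$\frac{-134734 - 114649}{Z + m{\left(-40,694 \right)}} = \frac{-134734 - 114649}{372342 + 1304} = - \frac{249383}{373646}$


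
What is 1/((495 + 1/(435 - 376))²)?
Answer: 3481/852990436 ≈ 4.0809e-6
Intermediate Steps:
1/((495 + 1/(435 - 376))²) = 1/((495 + 1/59)²) = 1/((29206/59)²) = 1/(852990436/3481) = 3481/852990436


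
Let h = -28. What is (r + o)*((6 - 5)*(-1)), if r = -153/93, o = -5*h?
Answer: -4289/31 ≈ -138.35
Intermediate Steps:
o = 140 (o = -5*(-28) = 140)
r = -51/31 (r = -153*1/93 = -51/31 ≈ -1.6452)
(r + o)*((6 - 5)*(-1)) = (-51/31 + 140)*((6 - 5)*(-1)) = 4289*(1*(-1))/31 = (4289/31)*(-1) = -4289/31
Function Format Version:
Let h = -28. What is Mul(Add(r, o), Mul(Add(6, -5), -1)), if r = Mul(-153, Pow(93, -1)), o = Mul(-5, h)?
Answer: Rational(-4289, 31) ≈ -138.35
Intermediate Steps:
o = 140 (o = Mul(-5, -28) = 140)
r = Rational(-51, 31) (r = Mul(-153, Rational(1, 93)) = Rational(-51, 31) ≈ -1.6452)
Mul(Add(r, o), Mul(Add(6, -5), -1)) = Mul(Add(Rational(-51, 31), 140), Mul(Add(6, -5), -1)) = Mul(Rational(4289, 31), Mul(1, -1)) = Mul(Rational(4289, 31), -1) = Rational(-4289, 31)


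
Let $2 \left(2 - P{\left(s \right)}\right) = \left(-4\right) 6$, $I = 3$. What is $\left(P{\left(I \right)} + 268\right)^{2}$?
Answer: $79524$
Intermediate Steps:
$P{\left(s \right)} = 14$ ($P{\left(s \right)} = 2 - \frac{\left(-4\right) 6}{2} = 2 - -12 = 2 + 12 = 14$)
$\left(P{\left(I \right)} + 268\right)^{2} = \left(14 + 268\right)^{2} = 282^{2} = 79524$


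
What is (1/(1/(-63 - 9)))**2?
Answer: 5184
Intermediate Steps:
(1/(1/(-63 - 9)))**2 = (1/(1/(-72)))**2 = (1/(-1/72))**2 = (-72)**2 = 5184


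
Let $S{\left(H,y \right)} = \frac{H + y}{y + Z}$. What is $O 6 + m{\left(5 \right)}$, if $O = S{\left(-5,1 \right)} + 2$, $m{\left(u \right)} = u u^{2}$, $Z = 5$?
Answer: $133$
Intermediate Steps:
$S{\left(H,y \right)} = \frac{H + y}{5 + y}$ ($S{\left(H,y \right)} = \frac{H + y}{y + 5} = \frac{H + y}{5 + y}$)
$m{\left(u \right)} = u^{3}$
$O = \frac{4}{3}$ ($O = \frac{-5 + 1}{5 + 1} + 2 = \frac{1}{6} \left(-4\right) + 2 = - \frac{2}{3} + 2 = \frac{4}{3} \approx 1.3333$)
$O 6 + m{\left(5 \right)} = \frac{4}{3} \cdot 6 + 5^{3} = 8 + 125 = 133$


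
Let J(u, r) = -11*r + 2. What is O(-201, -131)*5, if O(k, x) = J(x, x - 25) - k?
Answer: 9595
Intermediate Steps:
J(u, r) = 2 - 11*r
O(k, x) = 277 - k - 11*x (O(k, x) = (2 - 11*(x - 25)) - k = (2 - 11*(-25 + x)) - k = (2 + (275 - 11*x)) - k = (277 - 11*x) - k = 277 - k - 11*x)
O(-201, -131)*5 = (277 - 1*(-201) - 11*(-131))*5 = (277 + 201 + 1441)*5 = 1919*5 = 9595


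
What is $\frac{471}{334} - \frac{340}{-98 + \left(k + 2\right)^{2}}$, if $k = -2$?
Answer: $\frac{79859}{16366} \approx 4.8796$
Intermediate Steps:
$\frac{471}{334} - \frac{340}{-98 + \left(k + 2\right)^{2}} = \frac{471}{334} - \frac{340}{-98 + \left(-2 + 2\right)^{2}} = 471 \cdot \frac{1}{334} - \frac{340}{-98 + 0^{2}} = \frac{471}{334} - \frac{340}{-98 + 0} = \frac{471}{334} - \frac{340}{-98} = \frac{471}{334} - - \frac{170}{49} = \frac{471}{334} + \frac{170}{49} = \frac{79859}{16366}$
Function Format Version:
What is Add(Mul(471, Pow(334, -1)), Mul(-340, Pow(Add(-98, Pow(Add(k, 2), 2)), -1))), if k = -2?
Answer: Rational(79859, 16366) ≈ 4.8796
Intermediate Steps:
Add(Mul(471, Pow(334, -1)), Mul(-340, Pow(Add(-98, Pow(Add(k, 2), 2)), -1))) = Add(Mul(471, Pow(334, -1)), Mul(-340, Pow(Add(-98, Pow(Add(-2, 2), 2)), -1))) = Add(Mul(471, Rational(1, 334)), Mul(-340, Pow(Add(-98, Pow(0, 2)), -1))) = Add(Rational(471, 334), Mul(-340, Pow(Add(-98, 0), -1))) = Add(Rational(471, 334), Mul(-340, Pow(-98, -1))) = Add(Rational(471, 334), Mul(-340, Rational(-1, 98))) = Add(Rational(471, 334), Rational(170, 49)) = Rational(79859, 16366)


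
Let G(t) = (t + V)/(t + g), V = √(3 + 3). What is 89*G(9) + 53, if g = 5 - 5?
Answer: 142 + 89*√6/9 ≈ 166.22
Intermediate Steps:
V = √6 ≈ 2.4495
g = 0
G(t) = (t + √6)/t (G(t) = (t + √6)/(t + 0) = (t + √6)/t)
89*G(9) + 53 = 89*((9 + √6)/9) + 53 = 89*(1 + √6/9) + 53 = (89 + 89*√6/9) + 53 = 142 + 89*√6/9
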